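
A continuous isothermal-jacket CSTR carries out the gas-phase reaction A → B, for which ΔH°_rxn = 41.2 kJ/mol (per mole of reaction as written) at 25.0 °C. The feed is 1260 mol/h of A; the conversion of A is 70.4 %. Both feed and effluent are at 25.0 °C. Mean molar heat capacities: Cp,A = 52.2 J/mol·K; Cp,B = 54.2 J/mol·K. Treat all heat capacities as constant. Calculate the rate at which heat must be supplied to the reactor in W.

Extent of reaction ξ = 0.704 × 1260 = 887.04 mol/h
Reaction term: ξ·ΔH°_rxn = 887.04 × 41.2 = 36546 kJ/h
Q = ΔH = 36546 kJ/h = 10.152 kW
Heat supplied = 10152 W

Q_in = 10200 W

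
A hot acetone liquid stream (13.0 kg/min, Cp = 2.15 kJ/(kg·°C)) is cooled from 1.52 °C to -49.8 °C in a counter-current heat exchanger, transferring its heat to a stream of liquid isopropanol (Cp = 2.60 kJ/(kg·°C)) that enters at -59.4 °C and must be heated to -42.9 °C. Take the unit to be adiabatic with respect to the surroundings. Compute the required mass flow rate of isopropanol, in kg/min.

Heat released by hot stream: Q = 13.0 × 2.15 × (1.52 − -49.8) = 1434.4 kJ/min
Energy balance on cold side (adiabatic exchanger): Q = ṁ_c·Cp_c·(T_c,out − T_c,in)
ṁ_c = 1434.4 / [2.60 × (-42.9 − -59.4)] = 33.436 kg/min

ṁ_c = 33.4 kg/min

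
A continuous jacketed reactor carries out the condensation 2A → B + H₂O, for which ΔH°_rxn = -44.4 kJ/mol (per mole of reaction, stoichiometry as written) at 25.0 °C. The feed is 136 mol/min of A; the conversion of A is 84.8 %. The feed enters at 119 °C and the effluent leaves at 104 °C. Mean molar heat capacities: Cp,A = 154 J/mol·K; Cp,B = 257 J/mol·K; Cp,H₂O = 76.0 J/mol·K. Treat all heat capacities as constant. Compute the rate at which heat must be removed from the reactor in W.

Q_out = 46000 W

Extent of reaction ξ = 0.848 × 136 / 2 = 57.664 mol/min
Reaction term: ξ·ΔH°_rxn = 57.664 × -44.4 = -2560.3 kJ/min
Sensible, feed 119→25 °C: -1968.7 kJ/min
Outlet flows (mol/min): A 20.672, B 57.664, H₂O 57.664
Sensible, products 25→104 °C: 1768.5 kJ/min
Q = ΔH = -2760.6 kJ/min = -46.009 kW
Heat removed = 46009 W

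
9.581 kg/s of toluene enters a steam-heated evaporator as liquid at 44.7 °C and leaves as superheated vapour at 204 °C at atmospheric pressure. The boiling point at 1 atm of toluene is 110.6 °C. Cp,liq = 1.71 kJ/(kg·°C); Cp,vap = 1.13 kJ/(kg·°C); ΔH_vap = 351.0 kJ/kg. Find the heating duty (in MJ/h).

Q = 19600 MJ/h

liquid 44.7→110.6 °C: 112.69 kJ/kg
vaporisation at 110.6 °C: 351 kJ/kg
vapour 110.6→204 °C: 105.54 kJ/kg
Δh = 112.69 + 351 + 105.54 = 569.23 kJ/kg
Q = ṁ·Δh = 9.581 kg/s × 569.23 kJ/kg = 5453.8 kJ/s
|Q| = 5453.8 kW = 19634 MJ/h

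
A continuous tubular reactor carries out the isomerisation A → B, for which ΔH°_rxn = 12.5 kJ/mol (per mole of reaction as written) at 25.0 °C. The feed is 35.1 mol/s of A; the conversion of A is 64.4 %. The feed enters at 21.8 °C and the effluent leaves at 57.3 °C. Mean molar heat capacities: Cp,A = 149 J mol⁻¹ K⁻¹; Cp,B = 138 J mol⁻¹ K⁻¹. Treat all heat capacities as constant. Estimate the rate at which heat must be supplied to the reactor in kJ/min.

Extent of reaction ξ = 0.644 × 35.1 = 22.604 mol/s
Reaction term: ξ·ΔH°_rxn = 22.604 × 12.5 = 282.56 kJ/s
Sensible, feed 21.8→25 °C: 16.736 kJ/s
Outlet flows (mol/s): A 12.496, B 22.604
Sensible, products 25→57.3 °C: 160.89 kJ/s
Q = ΔH = 460.19 kJ/s = 460.19 kW
Heat supplied = 27611 kJ/min

Q_in = 27600 kJ/min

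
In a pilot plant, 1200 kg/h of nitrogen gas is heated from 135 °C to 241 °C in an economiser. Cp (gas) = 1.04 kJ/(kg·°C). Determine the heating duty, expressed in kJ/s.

Q = ṁ·Cp·ΔT = 1200 × 1.04 × (241 − 135) = 132290 kJ/h
Converting: 132290 / 3600 s = 36.747 kW

Q = 36.7 kJ/s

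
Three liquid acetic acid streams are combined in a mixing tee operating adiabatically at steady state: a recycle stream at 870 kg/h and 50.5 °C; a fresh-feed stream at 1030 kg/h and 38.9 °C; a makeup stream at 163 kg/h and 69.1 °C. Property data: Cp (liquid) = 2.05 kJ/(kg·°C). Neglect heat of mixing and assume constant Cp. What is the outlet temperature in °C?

T_out = 46.2 °C

No heat crosses the boundary, so H_out = H_in.
Σ ṁᵢCp,ᵢTᵢ = 870×2.05×50.5 + 1030×2.05×38.9 + 163×2.05×69.1 = 195290
Σ ṁᵢCp,ᵢ = 870×2.05 + 1030×2.05 + 163×2.05 = 4229.1
T_out = 195290 / 4229.1 = 46.178 °C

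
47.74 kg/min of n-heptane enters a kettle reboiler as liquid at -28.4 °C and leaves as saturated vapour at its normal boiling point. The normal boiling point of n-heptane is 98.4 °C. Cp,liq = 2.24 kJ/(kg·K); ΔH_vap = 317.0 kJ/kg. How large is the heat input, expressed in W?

Q = 478000 W

liquid -28.4→98.4 °C: 284.03 kJ/kg
vaporisation at 98.4 °C: 317 kJ/kg
Δh = 284.03 + 317 = 601.03 kJ/kg
Q = ṁ·Δh = 47.74 kg/min × 601.03 kJ/kg = 28693 kJ/min
|Q| = 478.22 kW = 478220 W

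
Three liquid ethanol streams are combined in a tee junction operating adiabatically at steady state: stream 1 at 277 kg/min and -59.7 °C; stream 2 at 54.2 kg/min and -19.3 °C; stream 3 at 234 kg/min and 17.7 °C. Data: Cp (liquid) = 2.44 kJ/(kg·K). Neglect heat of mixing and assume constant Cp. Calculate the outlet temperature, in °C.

Energy balance with Q = 0: Σ ṁᵢCp,ᵢ(T_out − Tᵢ) = 0
Σ ṁᵢCp,ᵢTᵢ = 277×2.44×-59.7 + 54.2×2.44×-19.3 + 234×2.44×17.7 = -32796
Σ ṁᵢCp,ᵢ = 277×2.44 + 54.2×2.44 + 234×2.44 = 1379.1
T_out = -32796 / 1379.1 = -23.781 °C

T_out = -23.8 °C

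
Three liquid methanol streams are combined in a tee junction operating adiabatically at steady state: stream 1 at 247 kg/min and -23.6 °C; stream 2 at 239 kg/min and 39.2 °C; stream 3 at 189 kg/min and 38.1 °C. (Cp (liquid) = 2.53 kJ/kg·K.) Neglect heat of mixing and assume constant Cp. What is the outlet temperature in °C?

T_out = 15.9 °C

Adiabatic, steady state ⇒ Σ ṁᵢCp,ᵢ(T_out − Tᵢ) = 0
Σ ṁᵢCp,ᵢTᵢ = 247×2.53×-23.6 + 239×2.53×39.2 + 189×2.53×38.1 = 27173
Σ ṁᵢCp,ᵢ = 247×2.53 + 239×2.53 + 189×2.53 = 1707.8
T_out = 27173 / 1707.8 = 15.912 °C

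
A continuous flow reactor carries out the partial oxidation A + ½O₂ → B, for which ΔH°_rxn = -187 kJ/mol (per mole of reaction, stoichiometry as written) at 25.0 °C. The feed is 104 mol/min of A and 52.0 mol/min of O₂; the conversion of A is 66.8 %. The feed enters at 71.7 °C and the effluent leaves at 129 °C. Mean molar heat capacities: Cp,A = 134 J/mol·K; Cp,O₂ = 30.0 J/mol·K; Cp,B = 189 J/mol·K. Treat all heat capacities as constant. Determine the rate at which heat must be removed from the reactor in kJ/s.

Q_out = 197 kJ/s

Extent of reaction ξ = 0.668 × 104 = 69.472 mol/min
Reaction term: ξ·ΔH°_rxn = 69.472 × -187 = -12991 kJ/min
Sensible, feed 71.7→25 °C: -723.66 kJ/min
Outlet flows (mol/min): A 34.528, O₂ 17.264, B 69.472
Sensible, products 25→129 °C: 1900.6 kJ/min
Q = ΔH = -11814 kJ/min = -196.91 kW
Heat removed = 196.91 kJ/s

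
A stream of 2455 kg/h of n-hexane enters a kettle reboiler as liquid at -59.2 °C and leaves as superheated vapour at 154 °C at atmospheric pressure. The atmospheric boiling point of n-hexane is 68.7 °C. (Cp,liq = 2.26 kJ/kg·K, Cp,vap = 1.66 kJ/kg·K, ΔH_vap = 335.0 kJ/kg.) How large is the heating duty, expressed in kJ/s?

liquid -59.2→68.7 °C: 289.05 kJ/kg
vaporisation at 68.7 °C: 335 kJ/kg
vapour 68.7→154 °C: 141.6 kJ/kg
Δh = 289.05 + 335 + 141.6 = 765.65 kJ/kg
Q = ṁ·Δh = 2455 kg/h × 765.65 kJ/kg = 1.8797e+06 kJ/h
|Q| = 522.13 kW

Q = 522 kJ/s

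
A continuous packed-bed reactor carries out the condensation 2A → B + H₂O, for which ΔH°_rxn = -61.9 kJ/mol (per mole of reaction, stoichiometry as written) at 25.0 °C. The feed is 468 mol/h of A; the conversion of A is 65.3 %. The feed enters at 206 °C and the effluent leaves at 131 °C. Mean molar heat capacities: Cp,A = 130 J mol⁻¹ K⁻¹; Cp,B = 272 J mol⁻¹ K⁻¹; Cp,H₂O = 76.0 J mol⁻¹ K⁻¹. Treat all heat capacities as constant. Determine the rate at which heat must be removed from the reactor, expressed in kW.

Extent of reaction ξ = 0.653 × 468 / 2 = 152.8 mol/h
Reaction term: ξ·ΔH°_rxn = 152.8 × -61.9 = -9458.4 kJ/h
Sensible, feed 206→25 °C: -11012 kJ/h
Outlet flows (mol/h): A 162.4, B 152.8, H₂O 152.8
Sensible, products 25→131 °C: 7874.4 kJ/h
Q = ΔH = -12596 kJ/h = -3.4989 kW
Heat removed = 3.4989 kW

Q_out = 3.50 kW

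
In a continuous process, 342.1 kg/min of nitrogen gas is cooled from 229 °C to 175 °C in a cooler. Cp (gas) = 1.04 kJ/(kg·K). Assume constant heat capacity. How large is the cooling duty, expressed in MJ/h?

Q = ṁ·Cp·ΔT = 342.1 × 1.04 × (175 − 229) = -19212 kJ/min
Converting: 19212 / 60 s = 320.21 kW
Cooling duty = 1152.7 MJ/h

Q_c = 1150 MJ/h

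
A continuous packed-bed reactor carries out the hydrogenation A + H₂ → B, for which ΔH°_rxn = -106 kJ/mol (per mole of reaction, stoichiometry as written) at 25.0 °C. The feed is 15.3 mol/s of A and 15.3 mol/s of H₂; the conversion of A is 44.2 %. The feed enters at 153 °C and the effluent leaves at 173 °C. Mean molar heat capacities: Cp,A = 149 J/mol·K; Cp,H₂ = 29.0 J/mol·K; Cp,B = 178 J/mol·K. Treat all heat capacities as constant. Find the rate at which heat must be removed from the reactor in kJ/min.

Q_out = 39700 kJ/min

Extent of reaction ξ = 0.442 × 15.3 = 6.7626 mol/s
Reaction term: ξ·ΔH°_rxn = 6.7626 × -106 = -716.84 kJ/s
Sensible, feed 153→25 °C: -348.6 kJ/s
Outlet flows (mol/s): A 8.5374, H₂ 8.5374, B 6.7626
Sensible, products 25→173 °C: 403.06 kJ/s
Q = ΔH = -662.37 kJ/s = -662.37 kW
Heat removed = 39742 kJ/min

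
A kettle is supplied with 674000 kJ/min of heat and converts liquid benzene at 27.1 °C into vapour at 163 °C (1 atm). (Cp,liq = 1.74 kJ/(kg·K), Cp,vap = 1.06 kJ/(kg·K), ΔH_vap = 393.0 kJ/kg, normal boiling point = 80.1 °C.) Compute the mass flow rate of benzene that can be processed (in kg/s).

ṁ = 19.6 kg/s

Δh = 1.74×(80.1−27.1) + 393.0 + 1.06×(163−80.1) = 573.09 kJ/kg
Q = 674000 kJ/min = 11233 kJ/s = 11233 kJ/s
ṁ = Q/Δh = 11233 / 573.09 = 19.601 kg/s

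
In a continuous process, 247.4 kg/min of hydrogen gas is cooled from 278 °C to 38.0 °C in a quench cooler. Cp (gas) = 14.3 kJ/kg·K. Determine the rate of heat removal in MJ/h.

Q = ṁ·Cp·ΔT = 247.4 × 14.3 × (38.0 − 278) = -849080 kJ/min
Converting: 849080 / 60 s = 14151 kW
Cooling duty = 50945 MJ/h

Q_c = 50900 MJ/h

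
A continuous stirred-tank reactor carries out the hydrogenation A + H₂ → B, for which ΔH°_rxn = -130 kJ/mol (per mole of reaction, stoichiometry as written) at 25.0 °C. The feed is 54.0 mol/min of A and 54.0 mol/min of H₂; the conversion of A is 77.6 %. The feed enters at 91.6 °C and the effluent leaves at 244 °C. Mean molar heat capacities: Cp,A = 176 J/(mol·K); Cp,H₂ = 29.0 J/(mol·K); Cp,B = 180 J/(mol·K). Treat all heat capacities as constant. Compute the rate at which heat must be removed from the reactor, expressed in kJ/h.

Q_out = 239000 kJ/h

Extent of reaction ξ = 0.776 × 54.0 = 41.904 mol/min
Reaction term: ξ·ΔH°_rxn = 41.904 × -130 = -5447.5 kJ/min
Sensible, feed 91.6→25 °C: -737.26 kJ/min
Outlet flows (mol/min): A 12.096, H₂ 12.096, B 41.904
Sensible, products 25→244 °C: 2194.9 kJ/min
Q = ΔH = -3989.9 kJ/min = -66.498 kW
Heat removed = 239390 kJ/h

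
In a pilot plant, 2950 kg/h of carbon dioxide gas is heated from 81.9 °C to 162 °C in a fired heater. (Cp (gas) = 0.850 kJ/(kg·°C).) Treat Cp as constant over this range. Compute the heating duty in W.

Q = ṁ·Cp·ΔT = 2950 × 0.850 × (162 − 81.9) = 200850 kJ/h
Converting: 200850 / 3600 s = 55.792 kW
Heating duty = 55792 W

Q = 55800 W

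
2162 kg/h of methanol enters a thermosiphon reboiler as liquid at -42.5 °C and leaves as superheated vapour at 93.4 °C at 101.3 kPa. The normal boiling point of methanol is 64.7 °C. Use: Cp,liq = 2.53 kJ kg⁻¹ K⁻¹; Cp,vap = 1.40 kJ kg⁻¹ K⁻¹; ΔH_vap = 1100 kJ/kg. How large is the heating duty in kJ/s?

liquid -42.5→64.7 °C: 271.22 kJ/kg
vaporisation at 64.7 °C: 1100 kJ/kg
vapour 64.7→93.4 °C: 40.18 kJ/kg
Δh = 271.22 + 1100 + 40.18 = 1411.4 kJ/kg
Q = ṁ·Δh = 2162 kg/h × 1411.4 kJ/kg = 3.0514e+06 kJ/h
|Q| = 847.62 kW

Q = 848 kJ/s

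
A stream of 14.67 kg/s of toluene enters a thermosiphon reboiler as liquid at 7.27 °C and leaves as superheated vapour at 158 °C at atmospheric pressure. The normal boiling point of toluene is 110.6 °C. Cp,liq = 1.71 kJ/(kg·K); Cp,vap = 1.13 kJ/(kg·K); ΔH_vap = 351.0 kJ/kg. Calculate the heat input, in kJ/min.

Q = 512000 kJ/min

liquid 7.27→110.6 °C: 176.69 kJ/kg
vaporisation at 110.6 °C: 351 kJ/kg
vapour 110.6→158 °C: 53.562 kJ/kg
Δh = 176.69 + 351 + 53.562 = 581.26 kJ/kg
Q = ṁ·Δh = 14.67 kg/s × 581.26 kJ/kg = 8527 kJ/s
|Q| = 8527 kW = 511620 kJ/min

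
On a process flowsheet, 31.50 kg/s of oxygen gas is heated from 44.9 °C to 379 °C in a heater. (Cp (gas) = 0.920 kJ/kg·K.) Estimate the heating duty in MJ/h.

Q = 34900 MJ/h

Q = ṁ·Cp·ΔT = 31.50 × 0.920 × (379 − 44.9) = 9682.2 kJ/s
Heating duty = 34856 MJ/h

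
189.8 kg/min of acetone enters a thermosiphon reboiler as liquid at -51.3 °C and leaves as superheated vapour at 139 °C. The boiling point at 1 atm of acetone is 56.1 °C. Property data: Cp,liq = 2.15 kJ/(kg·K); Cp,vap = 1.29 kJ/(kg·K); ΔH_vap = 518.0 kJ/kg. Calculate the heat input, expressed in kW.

liquid -51.3→56.1 °C: 230.91 kJ/kg
vaporisation at 56.1 °C: 518 kJ/kg
vapour 56.1→139 °C: 106.94 kJ/kg
Δh = 230.91 + 518 + 106.94 = 855.85 kJ/kg
Q = ṁ·Δh = 189.8 kg/min × 855.85 kJ/kg = 162440 kJ/min
|Q| = 2707.3 kW

Q = 2710 kW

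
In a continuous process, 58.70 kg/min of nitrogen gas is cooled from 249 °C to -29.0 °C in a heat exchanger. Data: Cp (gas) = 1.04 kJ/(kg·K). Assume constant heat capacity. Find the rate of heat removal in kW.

Q_c = 283 kW

Q = ṁ·Cp·ΔT = 58.70 × 1.04 × (-29.0 − 249) = -16971 kJ/min
Converting: 16971 / 60 s = 282.86 kW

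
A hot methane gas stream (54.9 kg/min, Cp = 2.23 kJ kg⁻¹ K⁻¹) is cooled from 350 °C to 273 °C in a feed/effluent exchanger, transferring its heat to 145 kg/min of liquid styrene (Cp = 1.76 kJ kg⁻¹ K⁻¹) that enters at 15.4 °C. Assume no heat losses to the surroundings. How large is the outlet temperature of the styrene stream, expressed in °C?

T_c,out = 52.3 °C

Heat released by hot stream: Q = 54.9 × 2.23 × (350 − 273) = 9426.9 kJ/min
Energy balance on cold side (adiabatic exchanger): Q = ṁ_c·Cp_c·(T_c,out − T_c,in)
T_c,out = 15.4 + 9426.9/(145 × 1.76) = 52.339 °C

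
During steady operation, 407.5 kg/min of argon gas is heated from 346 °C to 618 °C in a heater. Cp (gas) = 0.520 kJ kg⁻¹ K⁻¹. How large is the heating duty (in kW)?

Q = 961 kW

Q = ṁ·Cp·ΔT = 407.5 × 0.520 × (618 − 346) = 57637 kJ/min
Converting: 57637 / 60 s = 960.61 kW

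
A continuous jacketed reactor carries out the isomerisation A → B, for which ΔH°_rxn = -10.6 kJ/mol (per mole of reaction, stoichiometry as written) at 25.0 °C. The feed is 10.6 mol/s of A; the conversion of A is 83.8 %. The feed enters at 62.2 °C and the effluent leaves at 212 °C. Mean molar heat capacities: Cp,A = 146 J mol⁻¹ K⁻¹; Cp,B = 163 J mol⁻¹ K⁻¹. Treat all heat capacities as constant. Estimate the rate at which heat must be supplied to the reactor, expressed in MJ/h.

Q_in = 597 MJ/h

Extent of reaction ξ = 0.838 × 10.6 = 8.8828 mol/s
Reaction term: ξ·ΔH°_rxn = 8.8828 × -10.6 = -94.158 kJ/s
Sensible, feed 62.2→25 °C: -57.571 kJ/s
Outlet flows (mol/s): A 1.7172, B 8.8828
Sensible, products 25→212 °C: 317.64 kJ/s
Q = ΔH = 165.91 kJ/s = 165.91 kW
Heat supplied = 597.28 MJ/h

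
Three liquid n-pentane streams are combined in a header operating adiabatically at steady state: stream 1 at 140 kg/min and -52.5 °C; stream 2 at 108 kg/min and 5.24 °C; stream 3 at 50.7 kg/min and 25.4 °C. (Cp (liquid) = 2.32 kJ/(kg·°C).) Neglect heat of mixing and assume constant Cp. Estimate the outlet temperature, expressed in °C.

Adiabatic, steady state ⇒ Σ ṁᵢCp,ᵢ(T_out − Tᵢ) = 0
Σ ṁᵢCp,ᵢTᵢ = 140×2.32×-52.5 + 108×2.32×5.24 + 50.7×2.32×25.4 = -12751
Σ ṁᵢCp,ᵢ = 140×2.32 + 108×2.32 + 50.7×2.32 = 692.98
T_out = -12751 / 692.98 = -18.401 °C

T_out = -18.4 °C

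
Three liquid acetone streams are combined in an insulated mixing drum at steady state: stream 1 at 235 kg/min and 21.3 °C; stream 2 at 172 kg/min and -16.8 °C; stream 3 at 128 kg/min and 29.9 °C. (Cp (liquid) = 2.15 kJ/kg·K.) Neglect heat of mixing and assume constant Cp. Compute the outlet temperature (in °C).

T_out = 11.1 °C

No heat crosses the boundary, so H_out = H_in.
T_out = Σ ṁᵢCp,ᵢTᵢ / Σ ṁᵢCp,ᵢ
      = 12778 / 1150.2 = 11.109 °C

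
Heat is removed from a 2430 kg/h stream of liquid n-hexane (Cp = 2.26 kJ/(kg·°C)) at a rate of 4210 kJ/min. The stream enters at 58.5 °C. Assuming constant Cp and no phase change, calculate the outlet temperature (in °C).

Q = 4210 kJ/min = 252600 kJ/h
ΔT = Q/(ṁ·Cp) = 252600/(2430×2.26) = 45.996 K
T_out = 58.5 − 45.996 = 12.504 °C

T_out = 12.5 °C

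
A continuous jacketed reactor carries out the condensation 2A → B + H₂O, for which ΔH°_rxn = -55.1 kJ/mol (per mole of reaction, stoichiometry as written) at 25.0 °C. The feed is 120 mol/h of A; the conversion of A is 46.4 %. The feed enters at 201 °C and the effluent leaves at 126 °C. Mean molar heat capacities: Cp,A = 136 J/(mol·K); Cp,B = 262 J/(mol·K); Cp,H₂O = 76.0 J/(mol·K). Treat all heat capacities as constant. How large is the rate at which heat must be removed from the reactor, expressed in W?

Extent of reaction ξ = 0.464 × 120 / 2 = 27.84 mol/h
Reaction term: ξ·ΔH°_rxn = 27.84 × -55.1 = -1534 kJ/h
Sensible, feed 201→25 °C: -2872.3 kJ/h
Outlet flows (mol/h): A 64.32, B 27.84, H₂O 27.84
Sensible, products 25→126 °C: 1833.9 kJ/h
Q = ΔH = -2572.4 kJ/h = -0.71456 kW
Heat removed = 714.56 W

Q_out = 715 W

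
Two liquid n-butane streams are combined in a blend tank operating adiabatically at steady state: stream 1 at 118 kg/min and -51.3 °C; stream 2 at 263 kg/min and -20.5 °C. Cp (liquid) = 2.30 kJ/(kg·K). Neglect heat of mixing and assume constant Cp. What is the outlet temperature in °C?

Energy balance with Q = 0: Σ ṁᵢCp,ᵢ(T_out − Tᵢ) = 0
T_out = Σ ṁᵢCp,ᵢTᵢ / Σ ṁᵢCp,ᵢ
      = -26323 / 876.3 = -30.039 °C

T_out = -30.0 °C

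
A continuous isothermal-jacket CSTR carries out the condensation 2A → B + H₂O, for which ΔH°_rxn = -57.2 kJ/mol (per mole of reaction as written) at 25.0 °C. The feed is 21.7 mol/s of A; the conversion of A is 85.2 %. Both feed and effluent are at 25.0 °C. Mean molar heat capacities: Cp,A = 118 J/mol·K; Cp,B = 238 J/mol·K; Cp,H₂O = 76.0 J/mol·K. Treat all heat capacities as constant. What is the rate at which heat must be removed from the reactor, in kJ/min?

Extent of reaction ξ = 0.852 × 21.7 / 2 = 9.2442 mol/s
Reaction term: ξ·ΔH°_rxn = 9.2442 × -57.2 = -528.77 kJ/s
Q = ΔH = -528.77 kJ/s = -528.77 kW
Heat removed = 31726 kJ/min

Q_out = 31700 kJ/min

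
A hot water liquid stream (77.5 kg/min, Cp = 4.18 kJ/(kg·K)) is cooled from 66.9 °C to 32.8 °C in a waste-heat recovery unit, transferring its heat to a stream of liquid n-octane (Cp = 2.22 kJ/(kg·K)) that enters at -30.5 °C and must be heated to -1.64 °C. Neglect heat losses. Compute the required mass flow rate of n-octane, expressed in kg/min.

ṁ_c = 172 kg/min

Heat released by hot stream: Q = 77.5 × 4.18 × (66.9 − 32.8) = 11047 kJ/min
Energy balance on cold side (adiabatic exchanger): Q = ṁ_c·Cp_c·(T_c,out − T_c,in)
ṁ_c = 11047 / [2.22 × (-1.64 − -30.5)] = 172.42 kg/min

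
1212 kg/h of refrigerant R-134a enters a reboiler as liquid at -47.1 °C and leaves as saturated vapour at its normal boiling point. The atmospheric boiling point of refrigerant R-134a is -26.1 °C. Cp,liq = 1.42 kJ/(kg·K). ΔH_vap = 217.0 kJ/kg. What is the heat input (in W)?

Q = 83100 W

liquid -47.1→-26.1 °C: 29.82 kJ/kg
vaporisation at -26.1 °C: 217 kJ/kg
Δh = 29.82 + 217 = 246.82 kJ/kg
Q = ṁ·Δh = 1212 kg/h × 246.82 kJ/kg = 299150 kJ/h
|Q| = 83.096 kW = 83096 W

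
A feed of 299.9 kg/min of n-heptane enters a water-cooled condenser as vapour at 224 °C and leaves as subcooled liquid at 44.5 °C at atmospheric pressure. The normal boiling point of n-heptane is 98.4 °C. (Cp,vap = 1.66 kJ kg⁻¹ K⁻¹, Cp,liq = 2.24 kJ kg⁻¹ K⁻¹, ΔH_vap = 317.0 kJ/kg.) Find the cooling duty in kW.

Q_c = 3230 kW

vapour 224→98.4 °C: -208.5 kJ/kg
condensation at 98.4 °C: -317 kJ/kg
liquid 98.4→44.5 °C: -120.74 kJ/kg
Δh = -208.5 + -317 + -120.74 = -646.23 kJ/kg
Q = ṁ·Δh = 299.9 kg/min × -646.23 kJ/kg = -193800 kJ/min
|Q| = 3230.1 kW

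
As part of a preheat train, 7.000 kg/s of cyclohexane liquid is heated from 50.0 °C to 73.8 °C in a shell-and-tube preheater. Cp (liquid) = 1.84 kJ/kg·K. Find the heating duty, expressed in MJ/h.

Q = 1100 MJ/h

Q = ṁ·Cp·ΔT = 7.000 × 1.84 × (73.8 − 50.0) = 306.54 kJ/s
Heating duty = 1103.6 MJ/h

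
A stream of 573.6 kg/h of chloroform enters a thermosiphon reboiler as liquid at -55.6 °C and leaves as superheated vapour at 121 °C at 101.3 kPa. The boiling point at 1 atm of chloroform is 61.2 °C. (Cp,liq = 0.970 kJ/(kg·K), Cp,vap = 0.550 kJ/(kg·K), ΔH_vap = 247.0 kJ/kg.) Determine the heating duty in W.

liquid -55.6→61.2 °C: 113.3 kJ/kg
vaporisation at 61.2 °C: 247 kJ/kg
vapour 61.2→121 °C: 32.89 kJ/kg
Δh = 113.3 + 247 + 32.89 = 393.19 kJ/kg
Q = ṁ·Δh = 573.6 kg/h × 393.19 kJ/kg = 225530 kJ/h
|Q| = 62.648 kW = 62648 W

Q = 62600 W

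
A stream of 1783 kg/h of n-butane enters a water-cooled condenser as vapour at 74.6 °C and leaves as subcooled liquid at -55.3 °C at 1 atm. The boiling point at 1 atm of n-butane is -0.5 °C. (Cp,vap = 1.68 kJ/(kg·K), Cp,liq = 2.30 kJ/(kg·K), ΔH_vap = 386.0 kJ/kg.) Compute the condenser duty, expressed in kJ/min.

vapour 74.6→-0.5 °C: -126.17 kJ/kg
condensation at -0.5 °C: -386 kJ/kg
liquid -0.5→-55.3 °C: -126.04 kJ/kg
Δh = -126.17 + -386 + -126.04 = -638.21 kJ/kg
Q = ṁ·Δh = 1783 kg/h × -638.21 kJ/kg = -1.1379e+06 kJ/h
|Q| = 316.09 kW = 18965 kJ/min

Q_c = 19000 kJ/min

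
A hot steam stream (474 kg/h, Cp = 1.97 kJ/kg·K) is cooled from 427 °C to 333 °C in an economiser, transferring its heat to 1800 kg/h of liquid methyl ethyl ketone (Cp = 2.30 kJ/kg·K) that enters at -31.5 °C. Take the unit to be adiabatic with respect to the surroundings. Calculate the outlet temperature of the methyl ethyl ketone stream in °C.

T_c,out = -10.3 °C

Heat released by hot stream: Q = 474 × 1.97 × (427 − 333) = 87775 kJ/h
Energy balance on cold side (adiabatic exchanger): Q = ṁ_c·Cp_c·(T_c,out − T_c,in)
T_c,out = -31.5 + 87775/(1800 × 2.30) = -10.298 °C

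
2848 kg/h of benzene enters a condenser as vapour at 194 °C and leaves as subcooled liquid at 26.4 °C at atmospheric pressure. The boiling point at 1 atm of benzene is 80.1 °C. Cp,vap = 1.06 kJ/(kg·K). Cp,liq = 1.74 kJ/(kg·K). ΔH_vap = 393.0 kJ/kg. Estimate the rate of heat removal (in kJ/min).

vapour 194→80.1 °C: -120.73 kJ/kg
condensation at 80.1 °C: -393 kJ/kg
liquid 80.1→26.4 °C: -93.438 kJ/kg
Δh = -120.73 + -393 + -93.438 = -607.17 kJ/kg
Q = ṁ·Δh = 2848 kg/h × -607.17 kJ/kg = -1.7292e+06 kJ/h
|Q| = 480.34 kW = 28820 kJ/min

Q_c = 28800 kJ/min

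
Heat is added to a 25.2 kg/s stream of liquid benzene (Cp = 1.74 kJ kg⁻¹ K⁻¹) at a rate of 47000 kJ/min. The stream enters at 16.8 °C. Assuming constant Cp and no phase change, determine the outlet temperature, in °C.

T_out = 34.7 °C

Q = 47000 kJ/min = 783.33 kJ/s
ΔT = Q/(ṁ·Cp) = 783.33/(25.2×1.74) = 17.865 K
T_out = 16.8 + 17.865 = 34.665 °C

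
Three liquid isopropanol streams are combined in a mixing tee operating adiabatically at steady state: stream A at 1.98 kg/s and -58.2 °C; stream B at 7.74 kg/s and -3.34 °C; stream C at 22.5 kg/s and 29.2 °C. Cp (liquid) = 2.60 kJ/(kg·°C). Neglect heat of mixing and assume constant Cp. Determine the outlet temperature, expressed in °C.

T_out = 16.0 °C

Adiabatic, steady state ⇒ Σ ṁᵢCp,ᵢ(T_out − Tᵢ) = 0
T_out = Σ ṁᵢCp,ᵢTᵢ / Σ ṁᵢCp,ᵢ
      = 1341.4 / 83.772 = 16.012 °C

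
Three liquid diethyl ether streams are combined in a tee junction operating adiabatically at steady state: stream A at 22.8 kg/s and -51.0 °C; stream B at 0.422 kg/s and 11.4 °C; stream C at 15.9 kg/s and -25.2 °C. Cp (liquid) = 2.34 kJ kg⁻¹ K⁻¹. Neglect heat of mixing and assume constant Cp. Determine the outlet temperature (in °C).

T_out = -39.8 °C

Adiabatic, steady state ⇒ Σ ṁᵢCp,ᵢ(T_out − Tᵢ) = 0
T_out = Σ ṁᵢCp,ᵢTᵢ / Σ ṁᵢCp,ᵢ
      = -3647.3 / 91.545 = -39.841 °C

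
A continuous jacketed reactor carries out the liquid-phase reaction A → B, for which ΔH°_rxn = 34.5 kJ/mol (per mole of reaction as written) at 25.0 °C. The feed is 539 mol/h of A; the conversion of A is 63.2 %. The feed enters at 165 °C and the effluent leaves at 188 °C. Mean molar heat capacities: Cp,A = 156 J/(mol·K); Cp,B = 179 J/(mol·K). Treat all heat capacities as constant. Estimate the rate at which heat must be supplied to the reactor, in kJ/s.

Extent of reaction ξ = 0.632 × 539 = 340.65 mol/h
Reaction term: ξ·ΔH°_rxn = 340.65 × 34.5 = 11752 kJ/h
Sensible, feed 165→25 °C: -11772 kJ/h
Outlet flows (mol/h): A 198.35, B 340.65
Sensible, products 25→188 °C: 14983 kJ/h
Q = ΔH = 14963 kJ/h = 4.1565 kW
Heat supplied = 4.1565 kJ/s

Q_in = 4.16 kJ/s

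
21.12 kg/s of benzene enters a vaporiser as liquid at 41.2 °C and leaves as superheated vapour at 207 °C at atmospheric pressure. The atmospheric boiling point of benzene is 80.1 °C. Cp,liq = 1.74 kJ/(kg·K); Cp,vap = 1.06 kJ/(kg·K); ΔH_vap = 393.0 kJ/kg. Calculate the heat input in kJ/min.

liquid 41.2→80.1 °C: 67.686 kJ/kg
vaporisation at 80.1 °C: 393 kJ/kg
vapour 80.1→207 °C: 134.51 kJ/kg
Δh = 67.686 + 393 + 134.51 = 595.2 kJ/kg
Q = ṁ·Δh = 21.12 kg/s × 595.2 kJ/kg = 12571 kJ/s
|Q| = 12571 kW = 754240 kJ/min

Q = 754000 kJ/min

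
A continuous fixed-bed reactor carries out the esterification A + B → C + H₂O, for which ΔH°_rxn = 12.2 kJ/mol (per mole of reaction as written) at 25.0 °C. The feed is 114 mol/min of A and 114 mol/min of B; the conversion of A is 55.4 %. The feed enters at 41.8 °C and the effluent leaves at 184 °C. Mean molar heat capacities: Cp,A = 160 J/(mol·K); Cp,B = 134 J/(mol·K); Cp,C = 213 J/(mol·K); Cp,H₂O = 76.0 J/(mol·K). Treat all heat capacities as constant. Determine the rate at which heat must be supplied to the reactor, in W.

Q_in = 91400 W

Extent of reaction ξ = 0.554 × 114 = 63.156 mol/min
Reaction term: ξ·ΔH°_rxn = 63.156 × 12.2 = 770.5 kJ/min
Sensible, feed 41.8→25 °C: -563.07 kJ/min
Outlet flows (mol/min): A 50.844, B 50.844, C 63.156, H₂O 63.156
Sensible, products 25→184 °C: 5278.8 kJ/min
Q = ΔH = 5486.3 kJ/min = 91.438 kW
Heat supplied = 91438 W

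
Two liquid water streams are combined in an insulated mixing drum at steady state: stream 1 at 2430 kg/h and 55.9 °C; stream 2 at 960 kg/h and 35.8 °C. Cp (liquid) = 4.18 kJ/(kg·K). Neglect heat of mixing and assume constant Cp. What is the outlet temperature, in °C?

T_out = 50.2 °C

Energy balance with Q = 0: Σ ṁᵢCp,ᵢ(T_out − Tᵢ) = 0
Σ ṁᵢCp,ᵢTᵢ = 2430×4.18×55.9 + 960×4.18×35.8 = 711460
Σ ṁᵢCp,ᵢ = 2430×4.18 + 960×4.18 = 14170
T_out = 711460 / 14170 = 50.208 °C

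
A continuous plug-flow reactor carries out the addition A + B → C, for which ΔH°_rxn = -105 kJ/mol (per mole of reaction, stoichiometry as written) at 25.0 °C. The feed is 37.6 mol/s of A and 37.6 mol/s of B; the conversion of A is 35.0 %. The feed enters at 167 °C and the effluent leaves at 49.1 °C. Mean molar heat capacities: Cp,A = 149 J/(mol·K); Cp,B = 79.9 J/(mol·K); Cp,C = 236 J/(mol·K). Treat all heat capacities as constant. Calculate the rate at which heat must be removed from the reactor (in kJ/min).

Extent of reaction ξ = 0.350 × 37.6 = 13.16 mol/s
Reaction term: ξ·ΔH°_rxn = 13.16 × -105 = -1381.8 kJ/s
Sensible, feed 167→25 °C: -1222.1 kJ/s
Outlet flows (mol/s): A 24.44, B 24.44, C 13.16
Sensible, products 25→49.1 °C: 209.67 kJ/s
Q = ΔH = -2394.3 kJ/s = -2394.3 kW
Heat removed = 143660 kJ/min

Q_out = 144000 kJ/min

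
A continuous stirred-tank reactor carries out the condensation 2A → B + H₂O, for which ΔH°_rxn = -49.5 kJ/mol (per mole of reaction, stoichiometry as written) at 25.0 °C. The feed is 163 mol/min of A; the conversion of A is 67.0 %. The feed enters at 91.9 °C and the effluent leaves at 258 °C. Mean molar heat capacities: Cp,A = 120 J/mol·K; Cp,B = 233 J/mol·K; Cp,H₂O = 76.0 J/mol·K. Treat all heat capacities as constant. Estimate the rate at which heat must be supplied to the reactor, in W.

Extent of reaction ξ = 0.670 × 163 / 2 = 54.605 mol/min
Reaction term: ξ·ΔH°_rxn = 54.605 × -49.5 = -2702.9 kJ/min
Sensible, feed 91.9→25 °C: -1308.6 kJ/min
Outlet flows (mol/min): A 53.79, B 54.605, H₂O 54.605
Sensible, products 25→258 °C: 5435.4 kJ/min
Q = ΔH = 1423.9 kJ/min = 23.731 kW
Heat supplied = 23731 W

Q_in = 23700 W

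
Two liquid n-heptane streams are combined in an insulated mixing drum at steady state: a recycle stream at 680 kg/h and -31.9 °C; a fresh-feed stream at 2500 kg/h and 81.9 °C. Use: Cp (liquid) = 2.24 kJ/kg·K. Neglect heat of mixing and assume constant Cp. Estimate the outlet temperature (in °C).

T_out = 57.6 °C

Adiabatic, steady state ⇒ Σ ṁᵢCp,ᵢ(T_out − Tᵢ) = 0
Σ ṁᵢCp,ᵢTᵢ = 680×2.24×-31.9 + 2500×2.24×81.9 = 410050
Σ ṁᵢCp,ᵢ = 680×2.24 + 2500×2.24 = 7123.2
T_out = 410050 / 7123.2 = 57.565 °C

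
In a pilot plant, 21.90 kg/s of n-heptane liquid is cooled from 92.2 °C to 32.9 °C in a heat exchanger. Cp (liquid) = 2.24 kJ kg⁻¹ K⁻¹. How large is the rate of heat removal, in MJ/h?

Q = ṁ·Cp·ΔT = 21.90 × 2.24 × (32.9 − 92.2) = -2909 kJ/s
Cooling duty = 10472 MJ/h

Q_c = 10500 MJ/h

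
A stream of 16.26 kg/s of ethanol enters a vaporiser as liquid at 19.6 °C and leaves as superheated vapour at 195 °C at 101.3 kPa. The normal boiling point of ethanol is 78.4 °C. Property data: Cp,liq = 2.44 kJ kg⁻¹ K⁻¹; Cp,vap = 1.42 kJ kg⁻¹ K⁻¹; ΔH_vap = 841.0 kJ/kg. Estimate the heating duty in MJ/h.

liquid 19.6→78.4 °C: 143.47 kJ/kg
vaporisation at 78.4 °C: 841 kJ/kg
vapour 78.4→195 °C: 165.57 kJ/kg
Δh = 143.47 + 841 + 165.57 = 1150 kJ/kg
Q = ṁ·Δh = 16.26 kg/s × 1150 kJ/kg = 18700 kJ/s
|Q| = 18700 kW = 67319 MJ/h

Q = 67300 MJ/h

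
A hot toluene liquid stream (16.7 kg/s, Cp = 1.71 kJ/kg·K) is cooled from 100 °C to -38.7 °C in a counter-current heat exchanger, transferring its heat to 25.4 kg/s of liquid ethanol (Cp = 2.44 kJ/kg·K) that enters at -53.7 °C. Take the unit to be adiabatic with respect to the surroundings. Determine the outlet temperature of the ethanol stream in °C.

Heat released by hot stream: Q = 16.7 × 1.71 × (100 − -38.7) = 3960.9 kJ/s
Energy balance on cold side (adiabatic exchanger): Q = ṁ_c·Cp_c·(T_c,out − T_c,in)
T_c,out = -53.7 + 3960.9/(25.4 × 2.44) = 10.21 °C

T_c,out = 10.2 °C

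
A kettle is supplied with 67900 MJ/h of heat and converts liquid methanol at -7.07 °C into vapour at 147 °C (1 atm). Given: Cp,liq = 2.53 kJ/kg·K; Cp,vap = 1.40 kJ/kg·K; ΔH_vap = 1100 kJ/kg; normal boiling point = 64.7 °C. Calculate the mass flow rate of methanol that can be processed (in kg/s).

Δh = 2.53×(64.7−-7.07) + 1100 + 1.40×(147−64.7) = 1396.8 kJ/kg
Q = 67900 MJ/h = 18861 kJ/s = 18861 kJ/s
ṁ = Q/Δh = 18861 / 1396.8 = 13.503 kg/s

ṁ = 13.5 kg/s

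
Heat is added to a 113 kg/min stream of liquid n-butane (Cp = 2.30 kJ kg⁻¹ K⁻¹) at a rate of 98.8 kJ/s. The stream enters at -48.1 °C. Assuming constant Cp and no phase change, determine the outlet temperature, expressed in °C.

T_out = -25.3 °C

Q = 98.8 kJ/s = 5928 kJ/min
ΔT = Q/(ṁ·Cp) = 5928/(113×2.30) = 22.809 K
T_out = -48.1 + 22.809 = -25.291 °C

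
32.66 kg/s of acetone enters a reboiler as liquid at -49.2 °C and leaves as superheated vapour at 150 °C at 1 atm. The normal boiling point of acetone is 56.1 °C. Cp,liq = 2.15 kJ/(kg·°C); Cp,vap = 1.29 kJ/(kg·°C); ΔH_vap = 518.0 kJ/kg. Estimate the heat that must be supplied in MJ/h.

liquid -49.2→56.1 °C: 226.4 kJ/kg
vaporisation at 56.1 °C: 518 kJ/kg
vapour 56.1→150 °C: 121.13 kJ/kg
Δh = 226.4 + 518 + 121.13 = 865.53 kJ/kg
Q = ṁ·Δh = 32.66 kg/s × 865.53 kJ/kg = 28268 kJ/s
|Q| = 28268 kW = 101770 MJ/h

Q = 102000 MJ/h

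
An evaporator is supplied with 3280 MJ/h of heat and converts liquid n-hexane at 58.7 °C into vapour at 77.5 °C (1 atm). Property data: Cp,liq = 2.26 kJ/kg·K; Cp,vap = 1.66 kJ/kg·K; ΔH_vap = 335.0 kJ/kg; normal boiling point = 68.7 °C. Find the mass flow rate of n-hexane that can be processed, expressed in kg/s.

ṁ = 2.45 kg/s

Δh = 2.26×(68.7−58.7) + 335.0 + 1.66×(77.5−68.7) = 372.21 kJ/kg
Q = 3280 MJ/h = 911.11 kJ/s = 911.11 kJ/s
ṁ = Q/Δh = 911.11 / 372.21 = 2.4479 kg/s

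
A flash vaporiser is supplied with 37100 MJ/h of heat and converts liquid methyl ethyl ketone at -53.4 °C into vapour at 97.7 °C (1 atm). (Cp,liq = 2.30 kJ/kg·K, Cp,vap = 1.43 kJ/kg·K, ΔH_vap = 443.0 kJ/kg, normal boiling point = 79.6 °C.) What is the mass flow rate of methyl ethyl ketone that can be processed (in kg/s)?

ṁ = 13.3 kg/s

Δh = 2.30×(79.6−-53.4) + 443.0 + 1.43×(97.7−79.6) = 774.78 kJ/kg
Q = 37100 MJ/h = 10306 kJ/s = 10306 kJ/s
ṁ = Q/Δh = 10306 / 774.78 = 13.301 kg/s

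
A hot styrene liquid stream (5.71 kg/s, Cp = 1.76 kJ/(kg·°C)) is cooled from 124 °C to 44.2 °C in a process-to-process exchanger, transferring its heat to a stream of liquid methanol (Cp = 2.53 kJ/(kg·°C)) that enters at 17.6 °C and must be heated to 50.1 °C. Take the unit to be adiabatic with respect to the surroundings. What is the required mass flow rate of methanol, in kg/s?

ṁ_c = 9.75 kg/s

Heat released by hot stream: Q = 5.71 × 1.76 × (124 − 44.2) = 801.96 kJ/s
Energy balance on cold side (adiabatic exchanger): Q = ṁ_c·Cp_c·(T_c,out − T_c,in)
ṁ_c = 801.96 / [2.53 × (50.1 − 17.6)] = 9.7532 kg/s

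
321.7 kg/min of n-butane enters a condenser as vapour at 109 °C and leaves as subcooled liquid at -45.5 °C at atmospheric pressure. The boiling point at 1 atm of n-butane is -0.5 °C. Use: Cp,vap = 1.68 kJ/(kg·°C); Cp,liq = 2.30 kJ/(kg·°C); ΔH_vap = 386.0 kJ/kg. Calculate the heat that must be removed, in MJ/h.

Q_c = 13000 MJ/h

vapour 109→-0.5 °C: -183.96 kJ/kg
condensation at -0.5 °C: -386 kJ/kg
liquid -0.5→-45.5 °C: -103.5 kJ/kg
Δh = -183.96 + -386 + -103.5 = -673.46 kJ/kg
Q = ṁ·Δh = 321.7 kg/min × -673.46 kJ/kg = -216650 kJ/min
|Q| = 3610.9 kW = 12999 MJ/h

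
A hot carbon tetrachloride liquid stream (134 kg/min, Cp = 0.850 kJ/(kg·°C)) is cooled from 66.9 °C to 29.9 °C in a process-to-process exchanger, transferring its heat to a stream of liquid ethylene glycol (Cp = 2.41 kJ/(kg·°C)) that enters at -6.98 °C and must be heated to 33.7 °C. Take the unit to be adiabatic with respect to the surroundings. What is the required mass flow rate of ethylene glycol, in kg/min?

Heat released by hot stream: Q = 134 × 0.850 × (66.9 − 29.9) = 4214.3 kJ/min
Energy balance on cold side (adiabatic exchanger): Q = ṁ_c·Cp_c·(T_c,out − T_c,in)
ṁ_c = 4214.3 / [2.41 × (33.7 − -6.98)] = 42.986 kg/min

ṁ_c = 43.0 kg/min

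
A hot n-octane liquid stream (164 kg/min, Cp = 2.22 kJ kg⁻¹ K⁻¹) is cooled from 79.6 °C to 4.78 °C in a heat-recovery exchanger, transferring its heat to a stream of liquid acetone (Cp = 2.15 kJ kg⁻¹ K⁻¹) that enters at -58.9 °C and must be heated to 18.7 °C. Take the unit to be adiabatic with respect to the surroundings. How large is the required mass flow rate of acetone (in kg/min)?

Heat released by hot stream: Q = 164 × 2.22 × (79.6 − 4.78) = 27240 kJ/min
Energy balance on cold side (adiabatic exchanger): Q = ṁ_c·Cp_c·(T_c,out − T_c,in)
ṁ_c = 27240 / [2.15 × (18.7 − -58.9)] = 163.27 kg/min

ṁ_c = 163 kg/min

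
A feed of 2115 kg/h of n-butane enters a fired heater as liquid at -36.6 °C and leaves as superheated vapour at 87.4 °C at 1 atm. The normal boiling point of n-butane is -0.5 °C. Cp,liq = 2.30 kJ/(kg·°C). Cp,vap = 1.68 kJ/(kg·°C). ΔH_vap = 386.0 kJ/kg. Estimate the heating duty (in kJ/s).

Q = 362 kJ/s

liquid -36.6→-0.5 °C: 83.03 kJ/kg
vaporisation at -0.5 °C: 386 kJ/kg
vapour -0.5→87.4 °C: 147.67 kJ/kg
Δh = 83.03 + 386 + 147.67 = 616.7 kJ/kg
Q = ṁ·Δh = 2115 kg/h × 616.7 kJ/kg = 1.3043e+06 kJ/h
|Q| = 362.31 kW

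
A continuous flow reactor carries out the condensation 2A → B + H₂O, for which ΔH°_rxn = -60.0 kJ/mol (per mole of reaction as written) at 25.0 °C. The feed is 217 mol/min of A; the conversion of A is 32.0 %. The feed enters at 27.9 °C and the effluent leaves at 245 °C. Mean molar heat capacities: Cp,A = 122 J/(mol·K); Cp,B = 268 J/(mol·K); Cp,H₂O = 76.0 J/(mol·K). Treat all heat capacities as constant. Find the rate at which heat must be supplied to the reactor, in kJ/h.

Extent of reaction ξ = 0.320 × 217 / 2 = 34.72 mol/min
Reaction term: ξ·ΔH°_rxn = 34.72 × -60.0 = -2083.2 kJ/min
Sensible, feed 27.9→25 °C: -76.775 kJ/min
Outlet flows (mol/min): A 147.56, B 34.72, H₂O 34.72
Sensible, products 25→245 °C: 6588.1 kJ/min
Q = ΔH = 4428.1 kJ/min = 73.802 kW
Heat supplied = 265690 kJ/h

Q_in = 266000 kJ/h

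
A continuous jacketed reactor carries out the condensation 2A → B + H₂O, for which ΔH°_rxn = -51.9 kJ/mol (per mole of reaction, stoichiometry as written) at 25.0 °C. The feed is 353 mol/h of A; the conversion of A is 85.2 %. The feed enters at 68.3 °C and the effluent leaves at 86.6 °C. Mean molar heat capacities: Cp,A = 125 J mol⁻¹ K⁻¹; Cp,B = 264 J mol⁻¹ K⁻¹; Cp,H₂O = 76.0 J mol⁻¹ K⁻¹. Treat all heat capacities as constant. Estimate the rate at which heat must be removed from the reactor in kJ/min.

Q_out = 103 kJ/min

Extent of reaction ξ = 0.852 × 353 / 2 = 150.38 mol/h
Reaction term: ξ·ΔH°_rxn = 150.38 × -51.9 = -7804.6 kJ/h
Sensible, feed 68.3→25 °C: -1910.6 kJ/h
Outlet flows (mol/h): A 52.244, B 150.38, H₂O 150.38
Sensible, products 25→86.6 °C: 3551.8 kJ/h
Q = ΔH = -6163.4 kJ/h = -1.7121 kW
Heat removed = 102.72 kJ/min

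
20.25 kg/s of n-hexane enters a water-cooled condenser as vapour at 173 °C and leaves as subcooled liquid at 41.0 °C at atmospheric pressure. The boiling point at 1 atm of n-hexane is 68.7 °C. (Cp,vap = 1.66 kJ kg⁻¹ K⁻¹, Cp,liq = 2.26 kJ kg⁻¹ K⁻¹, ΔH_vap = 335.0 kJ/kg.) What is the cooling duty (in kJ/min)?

Q_c = 693000 kJ/min

vapour 173→68.7 °C: -173.14 kJ/kg
condensation at 68.7 °C: -335 kJ/kg
liquid 68.7→41.0 °C: -62.602 kJ/kg
Δh = -173.14 + -335 + -62.602 = -570.74 kJ/kg
Q = ṁ·Δh = 20.25 kg/s × -570.74 kJ/kg = -11557 kJ/s
|Q| = 11557 kW = 693450 kJ/min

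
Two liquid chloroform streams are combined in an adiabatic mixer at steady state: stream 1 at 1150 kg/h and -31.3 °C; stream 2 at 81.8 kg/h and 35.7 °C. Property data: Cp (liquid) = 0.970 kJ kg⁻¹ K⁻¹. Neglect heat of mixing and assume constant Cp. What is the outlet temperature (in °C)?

T_out = -26.9 °C

Adiabatic, steady state ⇒ Σ ṁᵢCp,ᵢ(T_out − Tᵢ) = 0
T_out = Σ ṁᵢCp,ᵢTᵢ / Σ ṁᵢCp,ᵢ
      = -32082 / 1194.8 = -26.851 °C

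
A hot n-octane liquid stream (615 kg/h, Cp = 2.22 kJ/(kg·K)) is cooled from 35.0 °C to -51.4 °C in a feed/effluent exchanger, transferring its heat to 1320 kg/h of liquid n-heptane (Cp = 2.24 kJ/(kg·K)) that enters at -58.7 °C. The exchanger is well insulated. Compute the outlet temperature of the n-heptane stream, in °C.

T_c,out = -18.8 °C

Heat released by hot stream: Q = 615 × 2.22 × (35.0 − -51.4) = 117960 kJ/h
Energy balance on cold side (adiabatic exchanger): Q = ṁ_c·Cp_c·(T_c,out − T_c,in)
T_c,out = -58.7 + 117960/(1320 × 2.24) = -18.805 °C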